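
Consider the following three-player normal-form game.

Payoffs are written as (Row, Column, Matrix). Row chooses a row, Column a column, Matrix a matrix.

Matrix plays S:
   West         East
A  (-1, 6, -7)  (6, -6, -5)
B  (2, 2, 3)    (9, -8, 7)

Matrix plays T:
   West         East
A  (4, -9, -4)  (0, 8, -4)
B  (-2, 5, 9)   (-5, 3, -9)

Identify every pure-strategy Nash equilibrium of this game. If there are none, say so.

Row against (West, S): payoffs -1, 2 → best response B.
Row against (West, T): payoffs 4, -2 → best response A.
Row against (East, S): payoffs 6, 9 → best response B.
Row against (East, T): payoffs 0, -5 → best response A.
Column against (A, S): payoffs 6, -6 → best response West.
Column against (A, T): payoffs -9, 8 → best response East.
Column against (B, S): payoffs 2, -8 → best response West.
Column against (B, T): payoffs 5, 3 → best response West.
Matrix against (A, West): payoffs -7, -4 → best response T.
Matrix against (A, East): payoffs -5, -4 → best response T.
Matrix against (B, West): payoffs 3, 9 → best response T.
Matrix against (B, East): payoffs 7, -9 → best response S.
Mutual best responses: (A, East, T).

The unique pure-strategy Nash equilibrium is (A, East, T).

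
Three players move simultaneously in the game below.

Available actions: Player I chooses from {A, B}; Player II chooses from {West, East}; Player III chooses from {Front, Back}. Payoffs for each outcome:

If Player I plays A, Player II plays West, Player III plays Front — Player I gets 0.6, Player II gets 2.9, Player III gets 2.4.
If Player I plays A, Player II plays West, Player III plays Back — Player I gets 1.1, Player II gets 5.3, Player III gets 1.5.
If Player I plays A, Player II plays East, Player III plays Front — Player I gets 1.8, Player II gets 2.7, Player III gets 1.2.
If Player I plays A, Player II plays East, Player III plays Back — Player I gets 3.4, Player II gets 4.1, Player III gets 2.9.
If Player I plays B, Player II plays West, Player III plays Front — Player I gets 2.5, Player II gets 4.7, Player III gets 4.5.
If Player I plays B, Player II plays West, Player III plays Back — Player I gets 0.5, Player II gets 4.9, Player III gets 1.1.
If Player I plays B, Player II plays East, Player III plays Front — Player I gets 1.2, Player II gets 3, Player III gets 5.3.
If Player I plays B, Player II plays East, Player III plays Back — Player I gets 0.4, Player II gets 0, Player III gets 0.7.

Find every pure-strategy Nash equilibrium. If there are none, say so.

(A, West, Front): Player I can switch to B (0.6 → 2.5). Not NE.
(A, West, Back): Player III can switch to Front (1.5 → 2.4). Not NE.
(A, East, Front): Player II can switch to West (2.7 → 2.9). Not NE.
(A, East, Back): Player II can switch to West (4.1 → 5.3). Not NE.
(B, West, Front): Player I gets 2.5, best alternative 0.6; Player II gets 4.7, best alternative 3; Player III gets 4.5, best alternative 1.1. No profitable deviation — NE.
(B, West, Back): Player I can switch to A (0.5 → 1.1). Not NE.
(B, East, Front): Player I can switch to A (1.2 → 1.8). Not NE.
(B, East, Back): Player I can switch to A (0.4 → 3.4). Not NE.

The unique pure-strategy Nash equilibrium is (B, West, Front).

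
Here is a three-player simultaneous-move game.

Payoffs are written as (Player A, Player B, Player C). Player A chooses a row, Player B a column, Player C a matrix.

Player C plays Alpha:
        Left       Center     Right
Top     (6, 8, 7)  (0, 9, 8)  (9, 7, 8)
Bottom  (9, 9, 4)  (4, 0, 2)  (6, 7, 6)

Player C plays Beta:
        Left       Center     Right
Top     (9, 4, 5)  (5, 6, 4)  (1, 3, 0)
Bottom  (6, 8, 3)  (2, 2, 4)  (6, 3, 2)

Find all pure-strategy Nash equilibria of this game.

Player A against (Left, Alpha): payoffs 6, 9 → best response Bottom.
Player A against (Left, Beta): payoffs 9, 6 → best response Top.
Player A against (Center, Alpha): payoffs 0, 4 → best response Bottom.
Player A against (Center, Beta): payoffs 5, 2 → best response Top.
Player A against (Right, Alpha): payoffs 9, 6 → best response Top.
Player A against (Right, Beta): payoffs 1, 6 → best response Bottom.
Player B against (Top, Alpha): payoffs 8, 9, 7 → best response Center.
Player B against (Top, Beta): payoffs 4, 6, 3 → best response Center.
Player B against (Bottom, Alpha): payoffs 9, 0, 7 → best response Left.
Player B against (Bottom, Beta): payoffs 8, 2, 3 → best response Left.
Player C against (Top, Left): payoffs 7, 5 → best response Alpha.
Player C against (Top, Center): payoffs 8, 4 → best response Alpha.
Player C against (Top, Right): payoffs 8, 0 → best response Alpha.
Player C against (Bottom, Left): payoffs 4, 3 → best response Alpha.
Player C against (Bottom, Center): payoffs 2, 4 → best response Beta.
Player C against (Bottom, Right): payoffs 6, 2 → best response Alpha.
Mutual best responses: (Bottom, Left, Alpha).

The unique pure-strategy Nash equilibrium is (Bottom, Left, Alpha).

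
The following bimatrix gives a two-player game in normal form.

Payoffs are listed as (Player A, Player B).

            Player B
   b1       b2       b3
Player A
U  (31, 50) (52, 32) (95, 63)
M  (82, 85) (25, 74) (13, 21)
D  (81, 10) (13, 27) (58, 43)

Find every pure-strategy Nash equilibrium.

Pure-strategy Nash equilibria: (U, b3); (M, b1)

For each player, find the best response to each opponent profile; mutual best responses are the pure NE.
Player A against b1: payoffs 31, 82, 81 → best response M.
Player A against b2: payoffs 52, 25, 13 → best response U.
Player A against b3: payoffs 95, 13, 58 → best response U.
Player B against U: payoffs 50, 32, 63 → best response b3.
Player B against M: payoffs 85, 74, 21 → best response b1.
Player B against D: payoffs 10, 27, 43 → best response b3.
Mutual best responses: (U, b3); (M, b1).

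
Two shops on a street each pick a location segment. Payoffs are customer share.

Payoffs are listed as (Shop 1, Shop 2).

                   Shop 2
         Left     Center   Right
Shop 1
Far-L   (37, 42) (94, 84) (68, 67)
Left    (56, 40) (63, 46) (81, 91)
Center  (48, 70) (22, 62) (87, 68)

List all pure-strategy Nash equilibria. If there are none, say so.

Shop 1 against Left: payoffs 37, 56, 48 → best response Left.
Shop 1 against Center: payoffs 94, 63, 22 → best response Far-L.
Shop 1 against Right: payoffs 68, 81, 87 → best response Center.
Shop 2 against Far-L: payoffs 42, 84, 67 → best response Center.
Shop 2 against Left: payoffs 40, 46, 91 → best response Right.
Shop 2 against Center: payoffs 70, 62, 68 → best response Left.
Mutual best responses: (Far-L, Center).

Pure NE: (Far-L, Center)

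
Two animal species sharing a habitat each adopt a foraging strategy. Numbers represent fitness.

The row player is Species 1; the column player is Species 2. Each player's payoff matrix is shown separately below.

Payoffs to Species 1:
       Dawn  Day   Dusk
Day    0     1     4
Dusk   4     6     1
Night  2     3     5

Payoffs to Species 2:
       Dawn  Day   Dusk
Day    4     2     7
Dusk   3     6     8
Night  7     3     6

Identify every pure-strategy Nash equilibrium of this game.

No pure-strategy Nash equilibrium.

Check each profile: it is a Nash equilibrium iff no player can strictly gain by switching unilaterally.
(Day, Dawn): Species 1 can switch to Dusk (0 → 4). Not NE.
(Day, Day): Species 1 can switch to Dusk (1 → 6). Not NE.
(Day, Dusk): Species 1 can switch to Night (4 → 5). Not NE.
(Dusk, Dawn): Species 2 can switch to Day (3 → 6). Not NE.
(Dusk, Day): Species 2 can switch to Dusk (6 → 8). Not NE.
(Dusk, Dusk): Species 1 can switch to Day (1 → 4). Not NE.
(The remaining 3 profiles each have a profitable deviation by the same check.)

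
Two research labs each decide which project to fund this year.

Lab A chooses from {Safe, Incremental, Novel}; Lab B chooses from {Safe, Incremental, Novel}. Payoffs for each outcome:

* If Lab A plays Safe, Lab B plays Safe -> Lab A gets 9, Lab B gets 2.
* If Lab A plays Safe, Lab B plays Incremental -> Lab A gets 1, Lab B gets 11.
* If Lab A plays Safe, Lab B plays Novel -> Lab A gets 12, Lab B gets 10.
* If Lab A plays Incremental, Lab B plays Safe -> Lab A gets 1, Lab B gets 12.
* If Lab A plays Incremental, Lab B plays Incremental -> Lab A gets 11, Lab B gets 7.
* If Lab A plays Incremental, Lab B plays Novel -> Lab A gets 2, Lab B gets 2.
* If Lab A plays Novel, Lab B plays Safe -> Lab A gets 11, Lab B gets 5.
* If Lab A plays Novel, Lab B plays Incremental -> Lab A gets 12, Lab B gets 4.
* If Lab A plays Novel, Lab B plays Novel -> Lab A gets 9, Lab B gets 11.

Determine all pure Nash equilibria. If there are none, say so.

No pure-strategy Nash equilibrium.

For each player, find the best response to each opponent profile; mutual best responses are the pure NE.
Lab A against Safe: payoffs 9, 1, 11 → best response Novel.
Lab A against Incremental: payoffs 1, 11, 12 → best response Novel.
Lab A against Novel: payoffs 12, 2, 9 → best response Safe.
Lab B against Safe: payoffs 2, 11, 10 → best response Incremental.
Lab B against Incremental: payoffs 12, 7, 2 → best response Safe.
Lab B against Novel: payoffs 5, 4, 11 → best response Novel.
No profile is a mutual best response for all players.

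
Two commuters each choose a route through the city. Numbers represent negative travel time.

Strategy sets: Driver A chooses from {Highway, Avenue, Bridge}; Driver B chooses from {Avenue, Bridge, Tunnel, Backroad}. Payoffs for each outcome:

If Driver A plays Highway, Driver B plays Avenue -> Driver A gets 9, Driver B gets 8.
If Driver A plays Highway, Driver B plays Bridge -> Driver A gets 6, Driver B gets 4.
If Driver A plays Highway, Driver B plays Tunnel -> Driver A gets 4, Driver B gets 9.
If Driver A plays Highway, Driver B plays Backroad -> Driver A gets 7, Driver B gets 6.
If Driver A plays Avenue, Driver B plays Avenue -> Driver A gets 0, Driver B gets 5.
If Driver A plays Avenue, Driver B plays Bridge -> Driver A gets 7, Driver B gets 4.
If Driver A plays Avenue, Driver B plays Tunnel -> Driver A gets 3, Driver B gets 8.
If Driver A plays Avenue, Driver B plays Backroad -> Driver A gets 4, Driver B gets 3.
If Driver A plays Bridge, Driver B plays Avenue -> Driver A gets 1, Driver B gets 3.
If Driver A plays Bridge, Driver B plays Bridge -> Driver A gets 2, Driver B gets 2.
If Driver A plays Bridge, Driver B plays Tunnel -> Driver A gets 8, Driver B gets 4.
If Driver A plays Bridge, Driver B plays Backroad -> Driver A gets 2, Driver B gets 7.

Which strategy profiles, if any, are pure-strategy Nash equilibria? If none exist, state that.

Mark each player's best response to every combination of opponents' strategies; a profile where every player is best-responding is a pure Nash equilibrium.
Driver A against Avenue: payoffs 9, 0, 1 → best response Highway.
Driver A against Bridge: payoffs 6, 7, 2 → best response Avenue.
Driver A against Tunnel: payoffs 4, 3, 8 → best response Bridge.
Driver A against Backroad: payoffs 7, 4, 2 → best response Highway.
Driver B against Highway: payoffs 8, 4, 9, 6 → best response Tunnel.
Driver B against Avenue: payoffs 5, 4, 8, 3 → best response Tunnel.
Driver B against Bridge: payoffs 3, 2, 4, 7 → best response Backroad.
No profile is a mutual best response for all players.

This game has no pure Nash equilibrium.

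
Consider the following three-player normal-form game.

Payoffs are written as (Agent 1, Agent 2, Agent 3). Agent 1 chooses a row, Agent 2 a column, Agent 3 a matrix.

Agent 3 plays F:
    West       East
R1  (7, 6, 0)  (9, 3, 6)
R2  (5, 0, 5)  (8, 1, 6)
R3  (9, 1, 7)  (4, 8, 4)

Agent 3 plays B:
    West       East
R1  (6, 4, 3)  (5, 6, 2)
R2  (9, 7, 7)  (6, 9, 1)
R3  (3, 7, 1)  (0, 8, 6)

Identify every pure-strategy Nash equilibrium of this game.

(R1, West, F): Agent 1 can switch to R3 (7 → 9). Not NE.
(R1, West, B): Agent 1 can switch to R2 (6 → 9). Not NE.
(R1, East, F): Agent 2 can switch to West (3 → 6). Not NE.
(R1, East, B): Agent 1 can switch to R2 (5 → 6). Not NE.
(R2, West, F): Agent 1 can switch to R1 (5 → 7). Not NE.
(R2, West, B): Agent 2 can switch to East (7 → 9). Not NE.
(R2, East, F): Agent 1 can switch to R1 (8 → 9). Not NE.
(R2, East, B): Agent 3 can switch to F (1 → 6). Not NE.
(R3, West, F): Agent 2 can switch to East (1 → 8). Not NE.
(R3, West, B): Agent 1 can switch to R1 (3 → 6). Not NE.
(The remaining 2 profiles each have a profitable deviation by the same check.)

There is no pure-strategy Nash equilibrium.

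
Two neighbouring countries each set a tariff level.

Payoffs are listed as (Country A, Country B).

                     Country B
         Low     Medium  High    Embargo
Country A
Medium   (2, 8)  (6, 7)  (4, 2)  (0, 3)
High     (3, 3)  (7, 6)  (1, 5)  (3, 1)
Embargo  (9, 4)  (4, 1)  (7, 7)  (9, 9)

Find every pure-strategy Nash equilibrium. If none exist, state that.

(High, Medium), (Embargo, Embargo)

Country A against Low: payoffs 2, 3, 9 → best response Embargo.
Country A against Medium: payoffs 6, 7, 4 → best response High.
Country A against High: payoffs 4, 1, 7 → best response Embargo.
Country A against Embargo: payoffs 0, 3, 9 → best response Embargo.
Country B against Medium: payoffs 8, 7, 2, 3 → best response Low.
Country B against High: payoffs 3, 6, 5, 1 → best response Medium.
Country B against Embargo: payoffs 4, 1, 7, 9 → best response Embargo.
Mutual best responses: (High, Medium); (Embargo, Embargo).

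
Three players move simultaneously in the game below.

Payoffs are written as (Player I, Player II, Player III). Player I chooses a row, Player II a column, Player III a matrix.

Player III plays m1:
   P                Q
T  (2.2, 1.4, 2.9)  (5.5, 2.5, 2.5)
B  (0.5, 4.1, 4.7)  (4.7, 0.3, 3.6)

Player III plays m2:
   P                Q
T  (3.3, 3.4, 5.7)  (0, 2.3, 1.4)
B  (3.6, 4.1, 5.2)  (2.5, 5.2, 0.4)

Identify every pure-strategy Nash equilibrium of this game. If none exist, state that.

The unique pure-strategy Nash equilibrium is (T, Q, m1).

(T, P, m1): Player II can switch to Q (1.4 → 2.5). Not NE.
(T, P, m2): Player I can switch to B (3.3 → 3.6). Not NE.
(T, Q, m1): Player I gets 5.5, best alternative 4.7; Player II gets 2.5, best alternative 1.4; Player III gets 2.5, best alternative 1.4. No profitable deviation — NE.
(T, Q, m2): Player I can switch to B (0 → 2.5). Not NE.
(B, P, m1): Player I can switch to T (0.5 → 2.2). Not NE.
(B, P, m2): Player II can switch to Q (4.1 → 5.2). Not NE.
(B, Q, m1): Player I can switch to T (4.7 → 5.5). Not NE.
(The remaining 1 profile has a profitable deviation by the same check.)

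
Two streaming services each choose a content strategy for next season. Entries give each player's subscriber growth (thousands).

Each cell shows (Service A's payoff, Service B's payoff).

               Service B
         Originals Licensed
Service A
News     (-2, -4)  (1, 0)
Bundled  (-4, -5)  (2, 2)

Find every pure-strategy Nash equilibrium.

For each player, find the best response to each opponent profile; mutual best responses are the pure NE.
Service A against Originals: payoffs -2, -4 → best response News.
Service A against Licensed: payoffs 1, 2 → best response Bundled.
Service B against News: payoffs -4, 0 → best response Licensed.
Service B against Bundled: payoffs -5, 2 → best response Licensed.
Mutual best responses: (Bundled, Licensed).

(Bundled, Licensed)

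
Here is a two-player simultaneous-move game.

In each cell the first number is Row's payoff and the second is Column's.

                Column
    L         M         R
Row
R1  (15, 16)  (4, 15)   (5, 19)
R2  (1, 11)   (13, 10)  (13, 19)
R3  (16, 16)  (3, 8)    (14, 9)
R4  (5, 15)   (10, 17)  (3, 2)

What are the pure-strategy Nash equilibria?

(R1, L): Row can switch to R3 (15 → 16). Not NE.
(R1, M): Row can switch to R2 (4 → 13). Not NE.
(R1, R): Row can switch to R2 (5 → 13). Not NE.
(R2, L): Row can switch to R1 (1 → 15). Not NE.
(R2, M): Column can switch to L (10 → 11). Not NE.
(R2, R): Row can switch to R3 (13 → 14). Not NE.
(R3, L): Row gets 16, best alternative 15; Column gets 16, best alternative 9. No profitable deviation — NE.
(The remaining 5 profiles each have a profitable deviation by the same check.)

(R3, L)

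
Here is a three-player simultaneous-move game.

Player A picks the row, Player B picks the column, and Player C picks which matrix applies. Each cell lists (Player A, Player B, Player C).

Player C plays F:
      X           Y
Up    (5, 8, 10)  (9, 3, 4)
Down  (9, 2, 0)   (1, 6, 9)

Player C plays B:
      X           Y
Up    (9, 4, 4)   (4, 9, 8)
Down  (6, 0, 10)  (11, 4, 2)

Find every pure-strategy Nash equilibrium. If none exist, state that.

There is no pure-strategy Nash equilibrium.

(Up, X, F): Player A can switch to Down (5 → 9). Not NE.
(Up, X, B): Player B can switch to Y (4 → 9). Not NE.
(Up, Y, F): Player B can switch to X (3 → 8). Not NE.
(Up, Y, B): Player A can switch to Down (4 → 11). Not NE.
(Down, X, F): Player B can switch to Y (2 → 6). Not NE.
(Down, X, B): Player A can switch to Up (6 → 9). Not NE.
(Down, Y, F): Player A can switch to Up (1 → 9). Not NE.
(Down, Y, B): Player C can switch to F (2 → 9). Not NE.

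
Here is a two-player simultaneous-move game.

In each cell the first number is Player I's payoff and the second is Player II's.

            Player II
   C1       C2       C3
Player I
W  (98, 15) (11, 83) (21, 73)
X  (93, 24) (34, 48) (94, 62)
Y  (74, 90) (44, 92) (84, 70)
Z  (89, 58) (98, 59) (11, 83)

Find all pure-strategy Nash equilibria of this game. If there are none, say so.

Player I against C1: payoffs 98, 93, 74, 89 → best response W.
Player I against C2: payoffs 11, 34, 44, 98 → best response Z.
Player I against C3: payoffs 21, 94, 84, 11 → best response X.
Player II against W: payoffs 15, 83, 73 → best response C2.
Player II against X: payoffs 24, 48, 62 → best response C3.
Player II against Y: payoffs 90, 92, 70 → best response C2.
Player II against Z: payoffs 58, 59, 83 → best response C3.
Mutual best responses: (X, C3).

(X, C3)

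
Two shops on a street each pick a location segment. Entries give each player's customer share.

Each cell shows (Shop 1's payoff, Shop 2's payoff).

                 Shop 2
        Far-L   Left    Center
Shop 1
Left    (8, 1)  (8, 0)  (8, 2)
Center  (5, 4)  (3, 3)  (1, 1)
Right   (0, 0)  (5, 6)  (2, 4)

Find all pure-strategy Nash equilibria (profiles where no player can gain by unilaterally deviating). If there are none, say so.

For each strategy profile, look for a profitable unilateral deviation.
(Left, Far-L): Shop 2 can switch to Center (1 → 2). Not NE.
(Left, Left): Shop 2 can switch to Far-L (0 → 1). Not NE.
(Left, Center): Shop 1 gets 8, best alternative 2; Shop 2 gets 2, best alternative 1. No profitable deviation — NE.
(Center, Far-L): Shop 1 can switch to Left (5 → 8). Not NE.
(Center, Left): Shop 1 can switch to Left (3 → 8). Not NE.
(Center, Center): Shop 1 can switch to Left (1 → 8). Not NE.
(Right, Far-L): Shop 1 can switch to Left (0 → 8). Not NE.
(The remaining 2 profiles each have a profitable deviation by the same check.)

Pure NE: (Left, Center)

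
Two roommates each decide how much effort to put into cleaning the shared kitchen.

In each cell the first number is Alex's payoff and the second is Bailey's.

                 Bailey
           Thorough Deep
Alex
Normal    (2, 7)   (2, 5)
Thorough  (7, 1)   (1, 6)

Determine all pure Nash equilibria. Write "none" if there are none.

none

Alex against Thorough: payoffs 2, 7 → best response Thorough.
Alex against Deep: payoffs 2, 1 → best response Normal.
Bailey against Normal: payoffs 7, 5 → best response Thorough.
Bailey against Thorough: payoffs 1, 6 → best response Deep.
No profile is a mutual best response for all players.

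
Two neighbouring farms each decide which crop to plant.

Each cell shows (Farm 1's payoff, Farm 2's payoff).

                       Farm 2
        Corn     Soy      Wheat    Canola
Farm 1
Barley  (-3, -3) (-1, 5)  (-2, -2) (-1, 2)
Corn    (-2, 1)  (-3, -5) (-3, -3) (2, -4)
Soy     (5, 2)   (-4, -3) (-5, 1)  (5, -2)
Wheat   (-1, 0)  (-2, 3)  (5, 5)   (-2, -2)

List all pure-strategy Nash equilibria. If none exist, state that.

(Barley, Soy); (Soy, Corn); (Wheat, Wheat)

(Barley, Corn): Farm 1 can switch to Corn (-3 → -2). Not NE.
(Barley, Soy): Farm 1 gets -1, best alternative -2; Farm 2 gets 5, best alternative 2. No profitable deviation — NE.
(Barley, Wheat): Farm 1 can switch to Wheat (-2 → 5). Not NE.
(Barley, Canola): Farm 1 can switch to Corn (-1 → 2). Not NE.
(Corn, Corn): Farm 1 can switch to Soy (-2 → 5). Not NE.
(Corn, Soy): Farm 1 can switch to Barley (-3 → -1). Not NE.
(Corn, Wheat): Farm 1 can switch to Barley (-3 → -2). Not NE.
(Corn, Canola): Farm 1 can switch to Soy (2 → 5). Not NE.
(Soy, Corn): Farm 1 gets 5, best alternative -1; Farm 2 gets 2, best alternative 1. No profitable deviation — NE.
(Soy, Soy): Farm 1 can switch to Barley (-4 → -1). Not NE.
(Wheat, Wheat): Farm 1 gets 5, best alternative -2; Farm 2 gets 5, best alternative 3. No profitable deviation — NE.
(The remaining 5 profiles each have a profitable deviation by the same check.)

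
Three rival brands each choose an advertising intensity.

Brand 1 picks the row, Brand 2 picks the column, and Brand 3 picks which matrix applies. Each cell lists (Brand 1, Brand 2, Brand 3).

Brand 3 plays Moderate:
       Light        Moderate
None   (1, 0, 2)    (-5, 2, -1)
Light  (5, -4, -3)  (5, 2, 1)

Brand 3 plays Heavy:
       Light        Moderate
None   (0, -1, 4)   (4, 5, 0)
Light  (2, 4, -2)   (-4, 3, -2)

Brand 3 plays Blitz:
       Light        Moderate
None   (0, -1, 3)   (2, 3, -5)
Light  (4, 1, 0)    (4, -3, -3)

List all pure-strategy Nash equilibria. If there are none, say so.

(None, Light, Moderate): Brand 1 can switch to Light (1 → 5). Not NE.
(None, Light, Heavy): Brand 1 can switch to Light (0 → 2). Not NE.
(None, Light, Blitz): Brand 1 can switch to Light (0 → 4). Not NE.
(None, Moderate, Moderate): Brand 1 can switch to Light (-5 → 5). Not NE.
(None, Moderate, Heavy): Brand 1 gets 4, best alternative -4; Brand 2 gets 5, best alternative -1; Brand 3 gets 0, best alternative -1. No profitable deviation — NE.
(None, Moderate, Blitz): Brand 1 can switch to Light (2 → 4). Not NE.
(Light, Light, Moderate): Brand 2 can switch to Moderate (-4 → 2). Not NE.
(Light, Light, Blitz): Brand 1 gets 4, best alternative 0; Brand 2 gets 1, best alternative -3; Brand 3 gets 0, best alternative -2. No profitable deviation — NE.
(Light, Moderate, Moderate): Brand 1 gets 5, best alternative -5; Brand 2 gets 2, best alternative -4; Brand 3 gets 1, best alternative -2. No profitable deviation — NE.
(The remaining 3 profiles each have a profitable deviation by the same check.)

(None, Moderate, Heavy), (Light, Light, Blitz), (Light, Moderate, Moderate)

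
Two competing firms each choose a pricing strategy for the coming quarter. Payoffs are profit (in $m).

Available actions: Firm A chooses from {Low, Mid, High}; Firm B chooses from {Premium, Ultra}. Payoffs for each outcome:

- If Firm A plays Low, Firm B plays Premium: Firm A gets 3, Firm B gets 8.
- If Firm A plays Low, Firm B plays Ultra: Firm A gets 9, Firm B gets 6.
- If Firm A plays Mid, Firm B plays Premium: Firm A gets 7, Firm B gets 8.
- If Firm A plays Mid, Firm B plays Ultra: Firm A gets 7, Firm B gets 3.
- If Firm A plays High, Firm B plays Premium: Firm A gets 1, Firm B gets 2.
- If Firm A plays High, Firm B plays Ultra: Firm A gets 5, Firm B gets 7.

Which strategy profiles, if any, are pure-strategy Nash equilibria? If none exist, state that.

Pure NE: (Mid, Premium)

(Low, Premium): Firm A can switch to Mid (3 → 7). Not NE.
(Low, Ultra): Firm B can switch to Premium (6 → 8). Not NE.
(Mid, Premium): Firm A gets 7, best alternative 3; Firm B gets 8, best alternative 3. No profitable deviation — NE.
(Mid, Ultra): Firm A can switch to Low (7 → 9). Not NE.
(High, Premium): Firm A can switch to Low (1 → 3). Not NE.
(High, Ultra): Firm A can switch to Low (5 → 9). Not NE.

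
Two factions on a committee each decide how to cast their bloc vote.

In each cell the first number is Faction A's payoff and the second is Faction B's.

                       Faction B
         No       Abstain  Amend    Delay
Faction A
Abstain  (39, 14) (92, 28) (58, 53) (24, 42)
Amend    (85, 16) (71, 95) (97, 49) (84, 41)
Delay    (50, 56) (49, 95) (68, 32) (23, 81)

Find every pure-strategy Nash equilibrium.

Mark each player's best response to every combination of opponents' strategies; a profile where every player is best-responding is a pure Nash equilibrium.
Faction A against No: payoffs 39, 85, 50 → best response Amend.
Faction A against Abstain: payoffs 92, 71, 49 → best response Abstain.
Faction A against Amend: payoffs 58, 97, 68 → best response Amend.
Faction A against Delay: payoffs 24, 84, 23 → best response Amend.
Faction B against Abstain: payoffs 14, 28, 53, 42 → best response Amend.
Faction B against Amend: payoffs 16, 95, 49, 41 → best response Abstain.
Faction B against Delay: payoffs 56, 95, 32, 81 → best response Abstain.
No profile is a mutual best response for all players.

This game has no pure Nash equilibrium.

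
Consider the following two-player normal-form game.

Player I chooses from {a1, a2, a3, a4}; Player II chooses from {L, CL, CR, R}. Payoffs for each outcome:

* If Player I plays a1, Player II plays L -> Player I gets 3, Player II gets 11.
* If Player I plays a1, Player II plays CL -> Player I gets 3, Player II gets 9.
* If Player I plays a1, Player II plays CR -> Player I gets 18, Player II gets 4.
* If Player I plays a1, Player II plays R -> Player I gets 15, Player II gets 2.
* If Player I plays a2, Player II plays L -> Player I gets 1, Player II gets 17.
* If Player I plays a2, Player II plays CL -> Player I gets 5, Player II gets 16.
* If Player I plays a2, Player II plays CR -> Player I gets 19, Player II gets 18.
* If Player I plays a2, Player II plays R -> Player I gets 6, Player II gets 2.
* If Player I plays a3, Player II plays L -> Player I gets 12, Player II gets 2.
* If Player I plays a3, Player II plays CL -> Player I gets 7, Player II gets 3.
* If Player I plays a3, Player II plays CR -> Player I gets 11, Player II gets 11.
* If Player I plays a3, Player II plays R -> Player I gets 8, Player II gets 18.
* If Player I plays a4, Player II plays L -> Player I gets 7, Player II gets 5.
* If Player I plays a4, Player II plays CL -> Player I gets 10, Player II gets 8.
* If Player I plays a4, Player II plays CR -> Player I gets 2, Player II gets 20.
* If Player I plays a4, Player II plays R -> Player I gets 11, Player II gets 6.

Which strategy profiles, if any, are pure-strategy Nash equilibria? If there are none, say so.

For each strategy profile, look for a profitable unilateral deviation.
(a1, L): Player I can switch to a3 (3 → 12). Not NE.
(a1, CL): Player I can switch to a2 (3 → 5). Not NE.
(a1, CR): Player I can switch to a2 (18 → 19). Not NE.
(a1, R): Player II can switch to L (2 → 11). Not NE.
(a2, L): Player I can switch to a1 (1 → 3). Not NE.
(a2, CL): Player I can switch to a3 (5 → 7). Not NE.
(a2, CR): Player I gets 19, best alternative 18; Player II gets 18, best alternative 17. No profitable deviation — NE.
(a2, R): Player I can switch to a1 (6 → 15). Not NE.
(a3, L): Player II can switch to CL (2 → 3). Not NE.
(The remaining 7 profiles each have a profitable deviation by the same check.)

(a2, CR)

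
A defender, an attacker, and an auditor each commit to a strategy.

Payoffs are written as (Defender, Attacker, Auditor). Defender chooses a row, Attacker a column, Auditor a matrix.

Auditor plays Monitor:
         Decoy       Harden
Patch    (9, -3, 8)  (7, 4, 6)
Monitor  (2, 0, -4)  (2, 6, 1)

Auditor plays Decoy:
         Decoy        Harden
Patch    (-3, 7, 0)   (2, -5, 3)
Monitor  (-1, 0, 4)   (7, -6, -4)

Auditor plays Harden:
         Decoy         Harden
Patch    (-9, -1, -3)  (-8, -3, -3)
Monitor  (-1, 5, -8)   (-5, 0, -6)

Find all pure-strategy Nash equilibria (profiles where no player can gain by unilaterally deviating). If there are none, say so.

Pure-strategy Nash equilibria: (Patch, Harden, Monitor), (Monitor, Decoy, Decoy)

Check each profile: it is a Nash equilibrium iff no player can strictly gain by switching unilaterally.
(Patch, Decoy, Monitor): Attacker can switch to Harden (-3 → 4). Not NE.
(Patch, Decoy, Decoy): Defender can switch to Monitor (-3 → -1). Not NE.
(Patch, Decoy, Harden): Defender can switch to Monitor (-9 → -1). Not NE.
(Patch, Harden, Monitor): Defender gets 7, best alternative 2; Attacker gets 4, best alternative -3; Auditor gets 6, best alternative 3. No profitable deviation — NE.
(Patch, Harden, Decoy): Defender can switch to Monitor (2 → 7). Not NE.
(Patch, Harden, Harden): Defender can switch to Monitor (-8 → -5). Not NE.
(Monitor, Decoy, Monitor): Defender can switch to Patch (2 → 9). Not NE.
(Monitor, Decoy, Decoy): Defender gets -1, best alternative -3; Attacker gets 0, best alternative -6; Auditor gets 4, best alternative -4. No profitable deviation — NE.
(Monitor, Decoy, Harden): Auditor can switch to Monitor (-8 → -4). Not NE.
(Monitor, Harden, Monitor): Defender can switch to Patch (2 → 7). Not NE.
(Monitor, Harden, Decoy): Attacker can switch to Decoy (-6 → 0). Not NE.
(Monitor, Harden, Harden): Attacker can switch to Decoy (0 → 5). Not NE.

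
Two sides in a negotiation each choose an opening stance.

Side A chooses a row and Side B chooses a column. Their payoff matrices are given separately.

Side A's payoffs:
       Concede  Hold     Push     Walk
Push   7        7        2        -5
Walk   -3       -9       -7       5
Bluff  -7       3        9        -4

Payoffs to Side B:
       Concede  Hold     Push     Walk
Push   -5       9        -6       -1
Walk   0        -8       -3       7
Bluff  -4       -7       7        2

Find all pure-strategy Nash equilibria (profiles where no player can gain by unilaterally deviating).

Pure-strategy Nash equilibria: (Push, Hold) and (Walk, Walk) and (Bluff, Push)

Side A against Concede: payoffs 7, -3, -7 → best response Push.
Side A against Hold: payoffs 7, -9, 3 → best response Push.
Side A against Push: payoffs 2, -7, 9 → best response Bluff.
Side A against Walk: payoffs -5, 5, -4 → best response Walk.
Side B against Push: payoffs -5, 9, -6, -1 → best response Hold.
Side B against Walk: payoffs 0, -8, -3, 7 → best response Walk.
Side B against Bluff: payoffs -4, -7, 7, 2 → best response Push.
Mutual best responses: (Push, Hold); (Walk, Walk); (Bluff, Push).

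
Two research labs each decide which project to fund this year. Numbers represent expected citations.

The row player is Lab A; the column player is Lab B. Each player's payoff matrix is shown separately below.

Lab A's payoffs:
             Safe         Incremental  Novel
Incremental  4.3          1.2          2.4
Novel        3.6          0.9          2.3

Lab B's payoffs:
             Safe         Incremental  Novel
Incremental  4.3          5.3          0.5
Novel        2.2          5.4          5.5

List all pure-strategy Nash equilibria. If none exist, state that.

Lab A against Safe: payoffs 4.3, 3.6 → best response Incremental.
Lab A against Incremental: payoffs 1.2, 0.9 → best response Incremental.
Lab A against Novel: payoffs 2.4, 2.3 → best response Incremental.
Lab B against Incremental: payoffs 4.3, 5.3, 0.5 → best response Incremental.
Lab B against Novel: payoffs 2.2, 5.4, 5.5 → best response Novel.
Mutual best responses: (Incremental, Incremental).

The unique pure-strategy Nash equilibrium is (Incremental, Incremental).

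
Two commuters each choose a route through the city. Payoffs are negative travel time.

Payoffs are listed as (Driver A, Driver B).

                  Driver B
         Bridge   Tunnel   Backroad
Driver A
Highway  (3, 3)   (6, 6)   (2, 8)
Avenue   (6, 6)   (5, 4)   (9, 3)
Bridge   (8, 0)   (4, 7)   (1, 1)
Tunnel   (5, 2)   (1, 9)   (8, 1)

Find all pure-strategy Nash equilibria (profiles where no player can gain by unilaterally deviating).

Driver A against Bridge: payoffs 3, 6, 8, 5 → best response Bridge.
Driver A against Tunnel: payoffs 6, 5, 4, 1 → best response Highway.
Driver A against Backroad: payoffs 2, 9, 1, 8 → best response Avenue.
Driver B against Highway: payoffs 3, 6, 8 → best response Backroad.
Driver B against Avenue: payoffs 6, 4, 3 → best response Bridge.
Driver B against Bridge: payoffs 0, 7, 1 → best response Tunnel.
Driver B against Tunnel: payoffs 2, 9, 1 → best response Tunnel.
No profile is a mutual best response for all players.

This game has no pure Nash equilibrium.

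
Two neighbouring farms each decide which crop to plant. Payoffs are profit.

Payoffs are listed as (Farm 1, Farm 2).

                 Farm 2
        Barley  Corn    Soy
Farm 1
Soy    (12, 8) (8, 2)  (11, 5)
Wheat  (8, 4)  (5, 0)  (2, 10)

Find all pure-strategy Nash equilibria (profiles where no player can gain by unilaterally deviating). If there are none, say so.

(Soy, Barley)

For each strategy profile, look for a profitable unilateral deviation.
(Soy, Barley): Farm 1 gets 12, best alternative 8; Farm 2 gets 8, best alternative 5. No profitable deviation — NE.
(Soy, Corn): Farm 2 can switch to Barley (2 → 8). Not NE.
(Soy, Soy): Farm 2 can switch to Barley (5 → 8). Not NE.
(Wheat, Barley): Farm 1 can switch to Soy (8 → 12). Not NE.
(Wheat, Corn): Farm 1 can switch to Soy (5 → 8). Not NE.
(Wheat, Soy): Farm 1 can switch to Soy (2 → 11). Not NE.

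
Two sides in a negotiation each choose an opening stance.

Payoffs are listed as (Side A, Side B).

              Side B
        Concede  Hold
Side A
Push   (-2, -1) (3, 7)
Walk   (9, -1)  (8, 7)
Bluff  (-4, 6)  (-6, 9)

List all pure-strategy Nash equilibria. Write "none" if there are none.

(Walk, Hold)

Side A against Concede: payoffs -2, 9, -4 → best response Walk.
Side A against Hold: payoffs 3, 8, -6 → best response Walk.
Side B against Push: payoffs -1, 7 → best response Hold.
Side B against Walk: payoffs -1, 7 → best response Hold.
Side B against Bluff: payoffs 6, 9 → best response Hold.
Mutual best responses: (Walk, Hold).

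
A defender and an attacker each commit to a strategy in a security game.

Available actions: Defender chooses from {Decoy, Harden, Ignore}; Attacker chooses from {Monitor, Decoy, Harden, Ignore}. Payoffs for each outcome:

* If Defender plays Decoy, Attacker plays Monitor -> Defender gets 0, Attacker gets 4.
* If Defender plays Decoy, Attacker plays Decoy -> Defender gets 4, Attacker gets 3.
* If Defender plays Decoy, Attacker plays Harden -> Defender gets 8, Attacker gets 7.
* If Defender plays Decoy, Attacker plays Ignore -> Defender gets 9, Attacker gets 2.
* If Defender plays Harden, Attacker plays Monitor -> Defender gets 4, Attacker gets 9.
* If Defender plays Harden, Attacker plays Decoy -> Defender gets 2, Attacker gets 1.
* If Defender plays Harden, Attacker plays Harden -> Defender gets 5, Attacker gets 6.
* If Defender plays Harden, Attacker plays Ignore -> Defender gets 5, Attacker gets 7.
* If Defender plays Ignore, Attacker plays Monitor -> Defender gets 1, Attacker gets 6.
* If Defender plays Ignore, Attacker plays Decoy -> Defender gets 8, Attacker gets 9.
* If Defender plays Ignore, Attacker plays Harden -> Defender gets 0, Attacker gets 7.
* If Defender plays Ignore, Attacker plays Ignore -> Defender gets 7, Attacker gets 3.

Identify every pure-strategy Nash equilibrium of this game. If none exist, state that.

(Decoy, Harden) and (Harden, Monitor) and (Ignore, Decoy)

Defender against Monitor: payoffs 0, 4, 1 → best response Harden.
Defender against Decoy: payoffs 4, 2, 8 → best response Ignore.
Defender against Harden: payoffs 8, 5, 0 → best response Decoy.
Defender against Ignore: payoffs 9, 5, 7 → best response Decoy.
Attacker against Decoy: payoffs 4, 3, 7, 2 → best response Harden.
Attacker against Harden: payoffs 9, 1, 6, 7 → best response Monitor.
Attacker against Ignore: payoffs 6, 9, 7, 3 → best response Decoy.
Mutual best responses: (Decoy, Harden); (Harden, Monitor); (Ignore, Decoy).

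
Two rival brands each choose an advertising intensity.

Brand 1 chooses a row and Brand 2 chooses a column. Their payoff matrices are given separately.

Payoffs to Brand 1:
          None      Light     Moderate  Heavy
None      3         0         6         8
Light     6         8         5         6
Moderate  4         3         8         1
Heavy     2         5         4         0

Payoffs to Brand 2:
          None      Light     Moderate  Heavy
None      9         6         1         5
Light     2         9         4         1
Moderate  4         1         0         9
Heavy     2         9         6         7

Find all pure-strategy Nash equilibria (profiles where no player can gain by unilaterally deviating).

Pure NE: (Light, Light)

Brand 1 against None: payoffs 3, 6, 4, 2 → best response Light.
Brand 1 against Light: payoffs 0, 8, 3, 5 → best response Light.
Brand 1 against Moderate: payoffs 6, 5, 8, 4 → best response Moderate.
Brand 1 against Heavy: payoffs 8, 6, 1, 0 → best response None.
Brand 2 against None: payoffs 9, 6, 1, 5 → best response None.
Brand 2 against Light: payoffs 2, 9, 4, 1 → best response Light.
Brand 2 against Moderate: payoffs 4, 1, 0, 9 → best response Heavy.
Brand 2 against Heavy: payoffs 2, 9, 6, 7 → best response Light.
Mutual best responses: (Light, Light).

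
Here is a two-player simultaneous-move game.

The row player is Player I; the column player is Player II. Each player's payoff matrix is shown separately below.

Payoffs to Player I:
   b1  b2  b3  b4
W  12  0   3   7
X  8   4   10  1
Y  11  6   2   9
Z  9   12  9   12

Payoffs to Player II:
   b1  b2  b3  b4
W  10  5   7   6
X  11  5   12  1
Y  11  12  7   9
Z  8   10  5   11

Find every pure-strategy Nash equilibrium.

(W, b1) and (X, b3) and (Z, b4)

(W, b1): Player I gets 12, best alternative 11; Player II gets 10, best alternative 7. No profitable deviation — NE.
(W, b2): Player I can switch to X (0 → 4). Not NE.
(W, b3): Player I can switch to X (3 → 10). Not NE.
(W, b4): Player I can switch to Y (7 → 9). Not NE.
(X, b1): Player I can switch to W (8 → 12). Not NE.
(X, b2): Player I can switch to Y (4 → 6). Not NE.
(X, b3): Player I gets 10, best alternative 9; Player II gets 12, best alternative 11. No profitable deviation — NE.
(X, b4): Player I can switch to W (1 → 7). Not NE.
(Y, b1): Player I can switch to W (11 → 12). Not NE.
(Y, b2): Player I can switch to Z (6 → 12). Not NE.
(Y, b3): Player I can switch to W (2 → 3). Not NE.
(Y, b4): Player I can switch to Z (9 → 12). Not NE.
(Z, b1): Player I can switch to W (9 → 12). Not NE.
(Z, b2): Player II can switch to b4 (10 → 11). Not NE.
(Z, b4): Player I gets 12, best alternative 9; Player II gets 11, best alternative 10. No profitable deviation — NE.
(The remaining 1 profile has a profitable deviation by the same check.)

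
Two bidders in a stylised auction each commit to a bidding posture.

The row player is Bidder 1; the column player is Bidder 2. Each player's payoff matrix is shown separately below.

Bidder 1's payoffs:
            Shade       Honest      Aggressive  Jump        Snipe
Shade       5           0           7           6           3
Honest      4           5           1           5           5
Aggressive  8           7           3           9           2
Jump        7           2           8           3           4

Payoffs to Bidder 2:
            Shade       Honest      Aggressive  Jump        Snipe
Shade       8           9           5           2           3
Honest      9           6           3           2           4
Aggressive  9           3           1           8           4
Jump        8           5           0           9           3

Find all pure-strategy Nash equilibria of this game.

The unique pure-strategy Nash equilibrium is (Aggressive, Shade).

(Shade, Shade): Bidder 1 can switch to Aggressive (5 → 8). Not NE.
(Shade, Honest): Bidder 1 can switch to Honest (0 → 5). Not NE.
(Shade, Aggressive): Bidder 1 can switch to Jump (7 → 8). Not NE.
(Shade, Jump): Bidder 1 can switch to Aggressive (6 → 9). Not NE.
(Shade, Snipe): Bidder 1 can switch to Honest (3 → 5). Not NE.
(Honest, Shade): Bidder 1 can switch to Shade (4 → 5). Not NE.
(Honest, Honest): Bidder 1 can switch to Aggressive (5 → 7). Not NE.
(Honest, Aggressive): Bidder 1 can switch to Shade (1 → 7). Not NE.
(Honest, Jump): Bidder 1 can switch to Shade (5 → 6). Not NE.
(Honest, Snipe): Bidder 2 can switch to Shade (4 → 9). Not NE.
(Aggressive, Shade): Bidder 1 gets 8, best alternative 7; Bidder 2 gets 9, best alternative 8. No profitable deviation — NE.
(The remaining 9 profiles each have a profitable deviation by the same check.)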